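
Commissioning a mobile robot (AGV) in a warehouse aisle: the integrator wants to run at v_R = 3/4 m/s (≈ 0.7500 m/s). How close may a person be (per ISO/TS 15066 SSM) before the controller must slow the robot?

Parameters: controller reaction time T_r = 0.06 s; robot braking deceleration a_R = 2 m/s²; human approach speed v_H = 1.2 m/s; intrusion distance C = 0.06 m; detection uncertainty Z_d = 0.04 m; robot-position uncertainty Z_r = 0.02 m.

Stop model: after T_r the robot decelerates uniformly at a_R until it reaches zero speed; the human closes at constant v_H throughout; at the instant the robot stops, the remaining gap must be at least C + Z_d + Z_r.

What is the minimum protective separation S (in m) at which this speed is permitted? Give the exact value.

S_min = 6621/8000 m = 0.8276 m

braking lasts T_s = (3/4)/2 = 0.3750 s
reaction-phase robot travel = 0.7500·0.0600 = 0.0450 m
robot covers 0.7500·0.3750 − ½·2.0000·0.3750² = 0.1406 m while stopping
human closes 1.2000·0.4350 = 0.5220 m
C+Z_d+Z_r = 0.0600+0.0400+0.0200 = 0.1200 m
S_min ≈ 0.0450+0.1406+0.5220+0.1200  ⇒  S_min = 6621/8000 m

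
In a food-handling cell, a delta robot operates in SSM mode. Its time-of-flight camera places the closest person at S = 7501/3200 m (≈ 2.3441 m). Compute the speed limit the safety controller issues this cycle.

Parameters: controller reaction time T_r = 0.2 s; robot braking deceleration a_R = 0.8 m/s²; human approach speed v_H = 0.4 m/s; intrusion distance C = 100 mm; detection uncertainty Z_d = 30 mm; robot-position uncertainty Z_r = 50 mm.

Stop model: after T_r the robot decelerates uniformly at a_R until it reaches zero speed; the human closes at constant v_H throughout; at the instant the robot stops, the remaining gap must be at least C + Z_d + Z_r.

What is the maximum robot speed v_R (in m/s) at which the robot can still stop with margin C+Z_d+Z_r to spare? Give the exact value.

v_R_max = 27/20 m/s = 1.3500 m/s

at the boundary: (5/8)·v² + (7/10)·v + (-6669/3200) = 0
  disc = (7/10)² − 4·(5/8)·(-6669/3200) = 36481/6400 ; √disc = 191/80
  v_R = (−(7/10) + 191/80) / (2·(5/8)) = 27/20 m/s
check:
T_s = v_R/a_R = (27/20)/(4/5) = 1.6875 s
robot in T_r: 1.3500·0.2000 = 0.2700 m
braking distance = 1.3500²/(2·0.8000) = 1.1391 m
person approaches 0.4000·(0.2000+1.6875) = 0.7550 m
margins: 0.1000+0.0300+0.0500 = 0.1800 m
sum ≈ 0.2700+1.1391+0.7550+0.1800 ≈ 2.3441 m = S ✓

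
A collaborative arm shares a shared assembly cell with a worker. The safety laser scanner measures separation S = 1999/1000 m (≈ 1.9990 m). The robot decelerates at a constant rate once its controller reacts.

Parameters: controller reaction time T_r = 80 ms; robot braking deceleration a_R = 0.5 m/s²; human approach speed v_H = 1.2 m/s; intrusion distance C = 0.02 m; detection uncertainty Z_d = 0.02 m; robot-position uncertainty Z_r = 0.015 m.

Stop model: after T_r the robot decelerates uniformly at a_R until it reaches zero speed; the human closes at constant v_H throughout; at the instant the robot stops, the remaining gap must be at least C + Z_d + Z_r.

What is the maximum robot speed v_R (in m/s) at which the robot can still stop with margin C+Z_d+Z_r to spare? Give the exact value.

v_R_max = 3/5 m/s = 0.6000 m/s

quadratic (1)·v² + (62/25)·v + (-231/125) = 0
  disc = (62/25)² − 4·(1)·(-231/125) = 8464/625 ; √disc = 92/25
  v_R = (−(62/25) + 92/25) / (2·(1)) = 3/5 m/s
check:
stop time T_s = (3/5)/(1/2) = 1.2000 s
reaction-phase robot travel = 0.6000·0.0800 = 0.0480 m
braking distance = 0.6000²/(2·0.5000) = 0.3600 m
human closes 1.2000·1.2800 = 1.5360 m
C+Z_d+Z_r = 0.0200+0.0200+0.0150 = 0.0550 m
sum ≈ 0.0480+0.3600+1.5360+0.0550 ≈ 1.9990 m = S ✓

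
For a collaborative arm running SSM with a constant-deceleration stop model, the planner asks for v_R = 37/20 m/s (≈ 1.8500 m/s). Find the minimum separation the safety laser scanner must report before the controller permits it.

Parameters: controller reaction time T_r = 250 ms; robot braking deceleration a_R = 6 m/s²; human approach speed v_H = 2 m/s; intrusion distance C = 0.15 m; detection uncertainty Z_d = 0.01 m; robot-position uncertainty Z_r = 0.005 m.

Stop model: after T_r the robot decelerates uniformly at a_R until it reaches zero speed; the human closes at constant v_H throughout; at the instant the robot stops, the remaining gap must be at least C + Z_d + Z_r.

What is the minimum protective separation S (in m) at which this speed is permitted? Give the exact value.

S_min = 3247/1600 m = 2.0294 m

stop time T_s = (37/20)/6 = 0.3083 s
robot covers v_R·T_r = 1.8500·0.2500 = 0.4625 m before braking
robot under decel: 1.8500²/(2·6.0000) = 0.2852 m
person approaches 2.0000·(0.2500+0.3083) = 1.1167 m
residual clearance needed = 0.1500+0.0100+0.0050 = 0.1650 m
S_min ≈ 0.4625+0.2852+1.1167+0.1650  ⇒  S_min = 3247/1600 m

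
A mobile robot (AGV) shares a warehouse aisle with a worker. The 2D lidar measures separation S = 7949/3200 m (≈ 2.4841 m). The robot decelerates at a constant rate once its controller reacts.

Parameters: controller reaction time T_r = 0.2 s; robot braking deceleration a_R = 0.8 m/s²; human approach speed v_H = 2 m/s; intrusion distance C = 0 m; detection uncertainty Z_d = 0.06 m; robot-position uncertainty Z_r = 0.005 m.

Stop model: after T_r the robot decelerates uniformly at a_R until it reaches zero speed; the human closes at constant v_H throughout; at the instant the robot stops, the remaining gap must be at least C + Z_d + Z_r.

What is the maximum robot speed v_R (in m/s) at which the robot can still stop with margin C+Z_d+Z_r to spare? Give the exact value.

v_R_max = 13/20 m/s = 0.6500 m/s

at the boundary: (5/8)·v² + (27/10)·v + (-6461/3200) = 0
  disc = (27/10)² − 4·(5/8)·(-6461/3200) = 78961/6400 ; √disc = 281/80
  v_R = (−(27/10) + 281/80) / (2·(5/8)) = 13/20 m/s
check:
T_s = v_R/a_R = (13/20)/(4/5) = 0.8125 s
robot covers v_R·T_r = 0.6500·0.2000 = 0.1300 m before braking
robot covers 0.6500·0.8125 − ½·0.8000·0.8125² = 0.2641 m while stopping
human closes 2.0000·1.0125 = 2.0250 m
residual clearance needed = 0.0000+0.0600+0.0050 = 0.0650 m
sum ≈ 0.1300+0.2641+2.0250+0.0650 ≈ 2.4841 m = S ✓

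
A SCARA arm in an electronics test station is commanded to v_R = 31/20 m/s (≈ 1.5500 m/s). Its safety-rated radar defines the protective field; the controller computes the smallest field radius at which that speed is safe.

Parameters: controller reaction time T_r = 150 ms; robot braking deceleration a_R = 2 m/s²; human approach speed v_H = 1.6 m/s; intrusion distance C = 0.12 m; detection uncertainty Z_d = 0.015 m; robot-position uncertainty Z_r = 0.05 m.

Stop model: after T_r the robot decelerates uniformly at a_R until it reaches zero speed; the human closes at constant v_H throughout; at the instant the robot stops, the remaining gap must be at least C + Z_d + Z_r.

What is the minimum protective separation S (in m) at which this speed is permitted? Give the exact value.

S_min = 3997/1600 m = 2.4981 m

braking lasts T_s = (31/20)/2 = 0.7750 s
robot covers v_R·T_r = 1.5500·0.1500 = 0.2325 m before braking
robot covers 1.5500·0.7750 − ½·2.0000·0.7750² = 0.6006 m while stopping
human closes 1.6000·0.9250 = 1.4800 m
C+Z_d+Z_r = 0.1200+0.0150+0.0500 = 0.1850 m
S_min ≈ 0.2325+0.6006+1.4800+0.1850  ⇒  S_min = 3997/1600 m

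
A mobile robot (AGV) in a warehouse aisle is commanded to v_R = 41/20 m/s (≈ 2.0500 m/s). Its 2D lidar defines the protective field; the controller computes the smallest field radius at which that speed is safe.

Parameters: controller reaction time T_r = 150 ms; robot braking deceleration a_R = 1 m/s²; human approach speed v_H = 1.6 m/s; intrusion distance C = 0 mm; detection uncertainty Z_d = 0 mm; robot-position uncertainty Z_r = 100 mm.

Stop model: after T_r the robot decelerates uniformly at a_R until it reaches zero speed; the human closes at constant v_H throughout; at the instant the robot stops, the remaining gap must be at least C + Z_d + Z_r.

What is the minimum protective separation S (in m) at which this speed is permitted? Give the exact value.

S_min = 4823/800 m = 6.0287 m

T_s = v_R/a_R = (41/20)/1 = 2.0500 s
robot covers v_R·T_r = 2.0500·0.1500 = 0.3075 m before braking
robot covers 2.0500·2.0500 − ½·1.0000·2.0500² = 2.1012 m while stopping
human closes 1.6000·2.2000 = 3.5200 m
margins: 0.0000+0.0000+0.1000 = 0.1000 m
S_min ≈ 0.3075+2.1012+3.5200+0.1000  ⇒  S_min = 4823/800 m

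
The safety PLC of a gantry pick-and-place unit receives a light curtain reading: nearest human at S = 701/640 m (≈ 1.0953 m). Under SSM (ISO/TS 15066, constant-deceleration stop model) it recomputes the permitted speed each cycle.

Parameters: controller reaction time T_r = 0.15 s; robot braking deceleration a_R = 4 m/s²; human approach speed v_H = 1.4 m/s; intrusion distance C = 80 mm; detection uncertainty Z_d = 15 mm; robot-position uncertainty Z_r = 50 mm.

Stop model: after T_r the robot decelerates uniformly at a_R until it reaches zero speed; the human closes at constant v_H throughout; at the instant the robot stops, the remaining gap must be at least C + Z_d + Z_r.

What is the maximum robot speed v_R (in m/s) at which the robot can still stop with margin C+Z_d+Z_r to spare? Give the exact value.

collect terms ⇒ (1/8)·v_R² + (1/2)·v_R + (-2369/3200) = 0
  disc = (1/2)² − 4·(1/8)·(-2369/3200) = 3969/6400 ; √disc = 63/80
  v_R = (−(1/2) + 63/80) / (2·(1/8)) = 23/20 m/s
check:
stop time T_s = (23/20)/4 = 0.2875 s
robot covers v_R·T_r = 1.1500·0.1500 = 0.1725 m before braking
robot under decel: 1.1500²/(2·4.0000) = 0.1653 m
human closes 1.4000·0.4375 = 0.6125 m
C+Z_d+Z_r = 0.0800+0.0150+0.0500 = 0.1450 m
sum ≈ 0.1725+0.1653+0.6125+0.1450 ≈ 1.0953 m = S ✓

v_R_max = 23/20 m/s = 1.1500 m/s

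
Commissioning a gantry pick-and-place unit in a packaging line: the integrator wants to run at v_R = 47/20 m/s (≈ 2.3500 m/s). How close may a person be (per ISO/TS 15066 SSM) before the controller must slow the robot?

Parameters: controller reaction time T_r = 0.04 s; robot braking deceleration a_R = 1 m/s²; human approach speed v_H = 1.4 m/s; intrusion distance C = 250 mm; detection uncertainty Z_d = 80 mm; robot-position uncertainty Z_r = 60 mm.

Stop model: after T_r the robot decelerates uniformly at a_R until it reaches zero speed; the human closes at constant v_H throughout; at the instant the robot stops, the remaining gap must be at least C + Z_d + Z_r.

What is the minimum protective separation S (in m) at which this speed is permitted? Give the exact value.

S_min = 5273/800 m = 6.5912 m

stop time T_s = (47/20)/1 = 2.3500 s
robot covers v_R·T_r = 2.3500·0.0400 = 0.0940 m before braking
robot under decel: 2.3500²/(2·1.0000) = 2.7612 m
person approaches 1.4000·(0.0400+2.3500) = 3.3460 m
margins: 0.2500+0.0800+0.0600 = 0.3900 m
S_min ≈ 0.0940+2.7612+3.3460+0.3900  ⇒  S_min = 5273/800 m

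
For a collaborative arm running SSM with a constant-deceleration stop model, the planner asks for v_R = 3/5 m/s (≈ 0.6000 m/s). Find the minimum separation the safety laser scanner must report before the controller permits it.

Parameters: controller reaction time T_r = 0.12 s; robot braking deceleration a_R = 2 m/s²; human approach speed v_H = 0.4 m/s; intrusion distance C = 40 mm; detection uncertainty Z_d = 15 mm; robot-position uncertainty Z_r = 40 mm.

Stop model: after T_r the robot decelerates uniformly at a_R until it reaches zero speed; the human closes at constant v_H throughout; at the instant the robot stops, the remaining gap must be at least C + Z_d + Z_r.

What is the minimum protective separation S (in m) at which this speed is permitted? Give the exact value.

stop time T_s = (3/5)/2 = 0.3000 s
robot covers v_R·T_r = 0.6000·0.1200 = 0.0720 m before braking
robot under decel: 0.6000²/(2·2.0000) = 0.0900 m
human over T_r+T_s: 0.4000·(0.1200+0.3000) = 0.1680 m
C+Z_d+Z_r = 0.0400+0.0150+0.0400 = 0.0950 m
S_min ≈ 0.0720+0.0900+0.1680+0.0950  ⇒  S_min = 17/40 m

S_min = 17/40 m = 0.4250 m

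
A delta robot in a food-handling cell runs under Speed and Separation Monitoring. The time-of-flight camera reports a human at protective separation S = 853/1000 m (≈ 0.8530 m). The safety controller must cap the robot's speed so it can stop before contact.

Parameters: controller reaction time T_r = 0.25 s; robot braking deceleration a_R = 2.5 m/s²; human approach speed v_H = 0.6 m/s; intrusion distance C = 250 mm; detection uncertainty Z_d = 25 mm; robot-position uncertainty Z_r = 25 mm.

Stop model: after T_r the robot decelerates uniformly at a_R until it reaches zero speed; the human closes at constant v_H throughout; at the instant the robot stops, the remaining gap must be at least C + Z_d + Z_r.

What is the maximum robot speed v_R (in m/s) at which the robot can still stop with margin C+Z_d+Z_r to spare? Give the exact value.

v_R_max = 13/20 m/s = 0.6500 m/s

quadratic (1/5)·v² + (49/100)·v + (-403/1000) = 0
  disc = (49/100)² − 4·(1/5)·(-403/1000) = 9/16 ; √disc = 3/4
  v_R = (−(49/100) + 3/4) / (2·(1/5)) = 13/20 m/s
check:
stop time T_s = (13/20)/(5/2) = 0.2600 s
robot in T_r: 0.6500·0.2500 = 0.1625 m
braking distance = 0.6500²/(2·2.5000) = 0.0845 m
human closes 0.6000·0.5100 = 0.3060 m
margins: 0.2500+0.0250+0.0250 = 0.3000 m
sum ≈ 0.1625+0.0845+0.3060+0.3000 ≈ 0.8530 m = S ✓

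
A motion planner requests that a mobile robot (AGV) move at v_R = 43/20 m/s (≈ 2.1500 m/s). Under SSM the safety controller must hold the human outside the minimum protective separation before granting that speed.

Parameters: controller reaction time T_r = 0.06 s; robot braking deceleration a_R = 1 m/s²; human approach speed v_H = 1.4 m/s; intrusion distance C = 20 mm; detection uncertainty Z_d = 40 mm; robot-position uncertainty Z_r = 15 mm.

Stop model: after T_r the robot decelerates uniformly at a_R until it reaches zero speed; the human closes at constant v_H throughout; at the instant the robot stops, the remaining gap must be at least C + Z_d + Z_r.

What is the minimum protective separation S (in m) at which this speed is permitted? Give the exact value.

stop time T_s = (43/20)/1 = 2.1500 s
reaction-phase robot travel = 2.1500·0.0600 = 0.1290 m
robot under decel: 2.1500²/(2·1.0000) = 2.3112 m
human closes 1.4000·2.2100 = 3.0940 m
margins: 0.0200+0.0400+0.0150 = 0.0750 m
S_min ≈ 0.1290+2.3112+3.0940+0.0750  ⇒  S_min = 22437/4000 m

S_min = 22437/4000 m = 5.6093 m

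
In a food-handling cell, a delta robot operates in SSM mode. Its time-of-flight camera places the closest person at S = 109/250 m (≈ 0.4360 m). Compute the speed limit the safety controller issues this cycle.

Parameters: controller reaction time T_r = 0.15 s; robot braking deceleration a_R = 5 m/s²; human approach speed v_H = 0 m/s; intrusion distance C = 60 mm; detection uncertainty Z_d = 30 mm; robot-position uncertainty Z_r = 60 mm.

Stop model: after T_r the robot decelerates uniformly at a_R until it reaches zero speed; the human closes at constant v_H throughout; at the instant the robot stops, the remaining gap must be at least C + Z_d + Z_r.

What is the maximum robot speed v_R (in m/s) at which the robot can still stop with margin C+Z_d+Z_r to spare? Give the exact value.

v_R_max = 11/10 m/s = 1.1000 m/s

quadratic (1/10)·v² + (3/20)·v + (-143/500) = 0
  disc = (3/20)² − 4·(1/10)·(-143/500) = 1369/10000 ; √disc = 37/100
  v_R = (−(3/20) + 37/100) / (2·(1/10)) = 11/10 m/s
check:
braking lasts T_s = (11/10)/5 = 0.2200 s
robot in T_r: 1.1000·0.1500 = 0.1650 m
robot under decel: 1.1000²/(2·5.0000) = 0.1210 m
human closes 0.0000·0.3700 = 0.0000 m
margins: 0.0600+0.0300+0.0600 = 0.1500 m
sum ≈ 0.1650+0.1210+0.0000+0.1500 ≈ 0.4360 m = S ✓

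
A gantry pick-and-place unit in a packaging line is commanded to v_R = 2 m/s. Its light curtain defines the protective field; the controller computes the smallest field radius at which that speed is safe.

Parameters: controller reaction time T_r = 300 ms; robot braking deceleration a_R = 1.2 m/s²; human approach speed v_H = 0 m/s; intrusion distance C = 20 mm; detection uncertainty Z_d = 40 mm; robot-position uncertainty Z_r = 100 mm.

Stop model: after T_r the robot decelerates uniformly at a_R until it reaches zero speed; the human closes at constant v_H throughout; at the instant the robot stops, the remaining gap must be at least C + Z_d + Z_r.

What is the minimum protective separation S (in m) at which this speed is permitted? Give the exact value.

braking lasts T_s = 2/(6/5) = 1.6667 s
robot in T_r: 2.0000·0.3000 = 0.6000 m
robot under decel: 2.0000²/(2·1.2000) = 1.6667 m
human over T_r+T_s: 0.0000·(0.3000+1.6667) = 0.0000 m
margins: 0.0200+0.0400+0.1000 = 0.1600 m
S_min ≈ 0.6000+1.6667+0.0000+0.1600  ⇒  S_min = 182/75 m

S_min = 182/75 m = 2.4267 m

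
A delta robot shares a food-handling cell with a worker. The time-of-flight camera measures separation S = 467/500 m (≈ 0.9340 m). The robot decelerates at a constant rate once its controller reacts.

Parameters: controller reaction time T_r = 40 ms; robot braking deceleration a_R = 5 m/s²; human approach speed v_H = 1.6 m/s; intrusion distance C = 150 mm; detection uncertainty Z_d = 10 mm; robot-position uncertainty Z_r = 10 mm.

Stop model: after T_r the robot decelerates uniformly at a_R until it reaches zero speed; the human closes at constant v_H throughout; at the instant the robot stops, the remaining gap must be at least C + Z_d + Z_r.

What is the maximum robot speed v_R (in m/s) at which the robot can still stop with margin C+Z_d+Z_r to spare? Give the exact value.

quadratic (1/10)·v² + (9/25)·v + (-7/10) = 0
  disc = (9/25)² − 4·(1/10)·(-7/10) = 256/625 ; √disc = 16/25
  v_R = (−(9/25) + 16/25) / (2·(1/10)) = 7/5 m/s
check:
stop time T_s = (7/5)/5 = 0.2800 s
reaction-phase robot travel = 1.4000·0.0400 = 0.0560 m
robot under decel: 1.4000²/(2·5.0000) = 0.1960 m
human over T_r+T_s: 1.6000·(0.0400+0.2800) = 0.5120 m
C+Z_d+Z_r = 0.1500+0.0100+0.0100 = 0.1700 m
sum ≈ 0.0560+0.1960+0.5120+0.1700 ≈ 0.9340 m = S ✓

v_R_max = 7/5 m/s = 1.4000 m/s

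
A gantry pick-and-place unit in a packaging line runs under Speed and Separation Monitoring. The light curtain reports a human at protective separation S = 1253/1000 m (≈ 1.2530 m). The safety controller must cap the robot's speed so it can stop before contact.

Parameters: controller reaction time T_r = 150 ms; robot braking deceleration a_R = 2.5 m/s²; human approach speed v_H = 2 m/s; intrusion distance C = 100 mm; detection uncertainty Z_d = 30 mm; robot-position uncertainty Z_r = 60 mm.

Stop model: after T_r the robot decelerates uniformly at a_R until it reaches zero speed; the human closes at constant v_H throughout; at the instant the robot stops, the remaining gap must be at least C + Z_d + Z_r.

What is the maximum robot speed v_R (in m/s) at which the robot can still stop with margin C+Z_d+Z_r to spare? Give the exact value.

quadratic (1/5)·v² + (19/20)·v + (-763/1000) = 0
  disc = (19/20)² − 4·(1/5)·(-763/1000) = 15129/10000 ; √disc = 123/100
  v_R = (−(19/20) + 123/100) / (2·(1/5)) = 7/10 m/s
check:
stop time T_s = (7/10)/(5/2) = 0.2800 s
reaction-phase robot travel = 0.7000·0.1500 = 0.1050 m
robot covers 0.7000·0.2800 − ½·2.5000·0.2800² = 0.0980 m while stopping
human closes 2.0000·0.4300 = 0.8600 m
residual clearance needed = 0.1000+0.0300+0.0600 = 0.1900 m
sum ≈ 0.1050+0.0980+0.8600+0.1900 ≈ 1.2530 m = S ✓

v_R_max = 7/10 m/s = 0.7000 m/s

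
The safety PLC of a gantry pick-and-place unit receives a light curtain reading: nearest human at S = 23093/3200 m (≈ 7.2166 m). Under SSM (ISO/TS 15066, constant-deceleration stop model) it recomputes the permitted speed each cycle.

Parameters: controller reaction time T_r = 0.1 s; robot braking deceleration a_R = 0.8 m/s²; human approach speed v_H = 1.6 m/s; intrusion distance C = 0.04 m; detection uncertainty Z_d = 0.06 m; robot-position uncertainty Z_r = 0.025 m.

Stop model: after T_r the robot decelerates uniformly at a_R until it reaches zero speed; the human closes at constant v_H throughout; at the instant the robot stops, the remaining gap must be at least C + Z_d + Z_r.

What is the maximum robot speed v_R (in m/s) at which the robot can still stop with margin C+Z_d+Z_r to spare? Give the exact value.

v_R_max = 41/20 m/s = 2.0500 m/s

collect terms ⇒ (5/8)·v_R² + (21/10)·v_R + (-22181/3200) = 0
  disc = (21/10)² − 4·(5/8)·(-22181/3200) = 139129/6400 ; √disc = 373/80
  v_R = (−(21/10) + 373/80) / (2·(5/8)) = 41/20 m/s
check:
T_s = v_R/a_R = (41/20)/(4/5) = 2.5625 s
reaction-phase robot travel = 2.0500·0.1000 = 0.2050 m
robot under decel: 2.0500²/(2·0.8000) = 2.6266 m
human over T_r+T_s: 1.6000·(0.1000+2.5625) = 4.2600 m
residual clearance needed = 0.0400+0.0600+0.0250 = 0.1250 m
sum ≈ 0.2050+2.6266+4.2600+0.1250 ≈ 7.2166 m = S ✓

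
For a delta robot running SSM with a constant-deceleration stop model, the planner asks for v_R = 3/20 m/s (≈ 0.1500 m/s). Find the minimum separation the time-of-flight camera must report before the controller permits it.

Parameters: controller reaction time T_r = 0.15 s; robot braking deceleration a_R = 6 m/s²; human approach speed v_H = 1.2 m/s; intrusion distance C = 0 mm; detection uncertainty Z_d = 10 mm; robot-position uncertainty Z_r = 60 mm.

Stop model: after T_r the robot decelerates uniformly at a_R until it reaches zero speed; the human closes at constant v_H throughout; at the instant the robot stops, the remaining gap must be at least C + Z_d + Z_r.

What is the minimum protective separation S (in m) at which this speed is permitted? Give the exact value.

T_s = v_R/a_R = (3/20)/6 = 0.0250 s
robot covers v_R·T_r = 0.1500·0.1500 = 0.0225 m before braking
braking distance = 0.1500²/(2·6.0000) = 0.0019 m
human over T_r+T_s: 1.2000·(0.1500+0.0250) = 0.2100 m
C+Z_d+Z_r = 0.0000+0.0100+0.0600 = 0.0700 m
S_min ≈ 0.0225+0.0019+0.2100+0.0700  ⇒  S_min = 487/1600 m

S_min = 487/1600 m = 0.3044 m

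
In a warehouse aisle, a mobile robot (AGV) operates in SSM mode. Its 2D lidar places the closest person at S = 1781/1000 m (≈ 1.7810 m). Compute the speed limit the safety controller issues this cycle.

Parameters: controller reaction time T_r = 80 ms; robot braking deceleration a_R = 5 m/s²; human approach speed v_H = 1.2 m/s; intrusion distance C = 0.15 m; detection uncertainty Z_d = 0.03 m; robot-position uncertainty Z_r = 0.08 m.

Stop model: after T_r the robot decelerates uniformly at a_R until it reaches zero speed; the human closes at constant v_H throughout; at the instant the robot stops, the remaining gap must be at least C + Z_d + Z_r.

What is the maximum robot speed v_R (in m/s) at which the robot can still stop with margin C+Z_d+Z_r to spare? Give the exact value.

v_R_max = 5/2 m/s = 2.5000 m/s

collect terms ⇒ (1/10)·v_R² + (8/25)·v_R + (-57/40) = 0
  disc = (8/25)² − 4·(1/10)·(-57/40) = 1681/2500 ; √disc = 41/50
  v_R = (−(8/25) + 41/50) / (2·(1/10)) = 5/2 m/s
check:
T_s = v_R/a_R = (5/2)/5 = 0.5000 s
robot in T_r: 2.5000·0.0800 = 0.2000 m
robot under decel: 2.5000²/(2·5.0000) = 0.6250 m
human over T_r+T_s: 1.2000·(0.0800+0.5000) = 0.6960 m
C+Z_d+Z_r = 0.1500+0.0300+0.0800 = 0.2600 m
sum ≈ 0.2000+0.6250+0.6960+0.2600 ≈ 1.7810 m = S ✓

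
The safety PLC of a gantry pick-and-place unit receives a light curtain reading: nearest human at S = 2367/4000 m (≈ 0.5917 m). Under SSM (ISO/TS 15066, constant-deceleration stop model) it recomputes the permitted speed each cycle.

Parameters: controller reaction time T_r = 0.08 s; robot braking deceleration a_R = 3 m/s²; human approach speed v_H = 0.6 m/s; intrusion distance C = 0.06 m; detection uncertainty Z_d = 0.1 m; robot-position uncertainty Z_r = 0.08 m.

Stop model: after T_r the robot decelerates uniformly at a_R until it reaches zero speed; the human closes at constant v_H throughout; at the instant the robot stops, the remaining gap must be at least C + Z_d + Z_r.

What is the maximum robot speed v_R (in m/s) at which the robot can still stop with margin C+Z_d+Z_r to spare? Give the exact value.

at the boundary: (1/6)·v² + (7/25)·v + (-243/800) = 0
  disc = (7/25)² − 4·(1/6)·(-243/800) = 2809/10000 ; √disc = 53/100
  v_R = (−(7/25) + 53/100) / (2·(1/6)) = 3/4 m/s
check:
braking lasts T_s = (3/4)/3 = 0.2500 s
robot in T_r: 0.7500·0.0800 = 0.0600 m
robot under decel: 0.7500²/(2·3.0000) = 0.0938 m
human closes 0.6000·0.3300 = 0.1980 m
C+Z_d+Z_r = 0.0600+0.1000+0.0800 = 0.2400 m
sum ≈ 0.0600+0.0938+0.1980+0.2400 ≈ 0.5917 m = S ✓

v_R_max = 3/4 m/s = 0.7500 m/s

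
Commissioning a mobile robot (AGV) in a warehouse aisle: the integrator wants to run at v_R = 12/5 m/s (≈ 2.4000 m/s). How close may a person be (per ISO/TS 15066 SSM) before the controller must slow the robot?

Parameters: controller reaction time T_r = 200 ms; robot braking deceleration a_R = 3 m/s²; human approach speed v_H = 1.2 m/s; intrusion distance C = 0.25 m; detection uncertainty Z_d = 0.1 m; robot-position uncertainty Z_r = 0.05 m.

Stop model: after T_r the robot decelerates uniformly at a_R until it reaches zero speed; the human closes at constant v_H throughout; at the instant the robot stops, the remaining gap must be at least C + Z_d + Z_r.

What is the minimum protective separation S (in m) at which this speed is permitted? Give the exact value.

braking lasts T_s = (12/5)/3 = 0.8000 s
robot in T_r: 2.4000·0.2000 = 0.4800 m
braking distance = 2.4000²/(2·3.0000) = 0.9600 m
person approaches 1.2000·(0.2000+0.8000) = 1.2000 m
residual clearance needed = 0.2500+0.1000+0.0500 = 0.4000 m
S_min ≈ 0.4800+0.9600+1.2000+0.4000  ⇒  S_min = 76/25 m

S_min = 76/25 m = 3.0400 m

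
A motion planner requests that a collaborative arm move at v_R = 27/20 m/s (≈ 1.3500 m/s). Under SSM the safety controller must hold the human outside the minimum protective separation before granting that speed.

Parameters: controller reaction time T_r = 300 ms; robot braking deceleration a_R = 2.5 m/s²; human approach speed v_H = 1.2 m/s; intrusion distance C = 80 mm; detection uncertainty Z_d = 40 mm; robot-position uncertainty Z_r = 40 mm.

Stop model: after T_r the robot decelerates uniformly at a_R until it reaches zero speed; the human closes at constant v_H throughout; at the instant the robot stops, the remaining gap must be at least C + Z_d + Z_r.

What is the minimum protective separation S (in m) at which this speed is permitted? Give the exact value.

T_s = v_R/a_R = (27/20)/(5/2) = 0.5400 s
robot covers v_R·T_r = 1.3500·0.3000 = 0.4050 m before braking
robot under decel: 1.3500²/(2·2.5000) = 0.3645 m
human over T_r+T_s: 1.2000·(0.3000+0.5400) = 1.0080 m
margins: 0.0800+0.0400+0.0400 = 0.1600 m
S_min ≈ 0.4050+0.3645+1.0080+0.1600  ⇒  S_min = 31/16 m

S_min = 31/16 m = 1.9375 m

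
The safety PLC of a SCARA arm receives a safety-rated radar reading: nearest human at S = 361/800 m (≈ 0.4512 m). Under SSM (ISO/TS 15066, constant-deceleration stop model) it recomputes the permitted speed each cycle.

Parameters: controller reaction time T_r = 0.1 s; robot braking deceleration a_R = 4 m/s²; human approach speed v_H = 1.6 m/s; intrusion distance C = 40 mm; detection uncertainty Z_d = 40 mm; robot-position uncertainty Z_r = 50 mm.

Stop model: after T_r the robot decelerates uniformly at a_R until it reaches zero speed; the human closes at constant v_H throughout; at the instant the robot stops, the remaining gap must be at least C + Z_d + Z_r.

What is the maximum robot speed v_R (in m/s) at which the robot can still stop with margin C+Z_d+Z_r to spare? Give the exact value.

at the boundary: (1/8)·v² + (1/2)·v + (-129/800) = 0
  disc = (1/2)² − 4·(1/8)·(-129/800) = 529/1600 ; √disc = 23/40
  v_R = (−(1/2) + 23/40) / (2·(1/8)) = 3/10 m/s
check:
stop time T_s = (3/10)/4 = 0.0750 s
robot in T_r: 0.3000·0.1000 = 0.0300 m
braking distance = 0.3000²/(2·4.0000) = 0.0112 m
human over T_r+T_s: 1.6000·(0.1000+0.0750) = 0.2800 m
residual clearance needed = 0.0400+0.0400+0.0500 = 0.1300 m
sum ≈ 0.0300+0.0112+0.2800+0.1300 ≈ 0.4512 m = S ✓

v_R_max = 3/10 m/s = 0.3000 m/s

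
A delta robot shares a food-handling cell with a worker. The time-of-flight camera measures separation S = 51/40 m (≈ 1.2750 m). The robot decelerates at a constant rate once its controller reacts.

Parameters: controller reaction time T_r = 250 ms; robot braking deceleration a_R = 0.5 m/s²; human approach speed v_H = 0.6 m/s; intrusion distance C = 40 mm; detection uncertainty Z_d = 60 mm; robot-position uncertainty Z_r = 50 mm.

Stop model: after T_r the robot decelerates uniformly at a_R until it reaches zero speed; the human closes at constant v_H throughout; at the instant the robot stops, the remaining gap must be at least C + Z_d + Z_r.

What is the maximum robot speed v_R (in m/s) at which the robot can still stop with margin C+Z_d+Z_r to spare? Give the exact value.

collect terms ⇒ (1)·v_R² + (29/20)·v_R + (-39/40) = 0
  disc = (29/20)² − 4·(1)·(-39/40) = 2401/400 ; √disc = 49/20
  v_R = (−(29/20) + 49/20) / (2·(1)) = 1/2 m/s
check:
braking lasts T_s = (1/2)/(1/2) = 1.0000 s
robot in T_r: 0.5000·0.2500 = 0.1250 m
robot under decel: 0.5000²/(2·0.5000) = 0.2500 m
human closes 0.6000·1.2500 = 0.7500 m
margins: 0.0400+0.0600+0.0500 = 0.1500 m
sum ≈ 0.1250+0.2500+0.7500+0.1500 ≈ 1.2750 m = S ✓

v_R_max = 1/2 m/s = 0.5000 m/s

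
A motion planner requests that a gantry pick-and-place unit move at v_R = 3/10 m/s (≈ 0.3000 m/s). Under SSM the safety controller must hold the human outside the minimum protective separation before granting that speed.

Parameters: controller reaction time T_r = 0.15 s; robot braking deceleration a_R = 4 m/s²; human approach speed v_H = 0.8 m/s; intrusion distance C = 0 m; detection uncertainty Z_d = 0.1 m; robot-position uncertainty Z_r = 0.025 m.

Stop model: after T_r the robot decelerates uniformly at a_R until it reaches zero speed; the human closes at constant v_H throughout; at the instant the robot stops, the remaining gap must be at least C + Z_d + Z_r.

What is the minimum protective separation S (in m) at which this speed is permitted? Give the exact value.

stop time T_s = (3/10)/4 = 0.0750 s
robot in T_r: 0.3000·0.1500 = 0.0450 m
robot covers 0.3000·0.0750 − ½·4.0000·0.0750² = 0.0112 m while stopping
human over T_r+T_s: 0.8000·(0.1500+0.0750) = 0.1800 m
C+Z_d+Z_r = 0.0000+0.1000+0.0250 = 0.1250 m
S_min ≈ 0.0450+0.0112+0.1800+0.1250  ⇒  S_min = 289/800 m

S_min = 289/800 m = 0.3613 m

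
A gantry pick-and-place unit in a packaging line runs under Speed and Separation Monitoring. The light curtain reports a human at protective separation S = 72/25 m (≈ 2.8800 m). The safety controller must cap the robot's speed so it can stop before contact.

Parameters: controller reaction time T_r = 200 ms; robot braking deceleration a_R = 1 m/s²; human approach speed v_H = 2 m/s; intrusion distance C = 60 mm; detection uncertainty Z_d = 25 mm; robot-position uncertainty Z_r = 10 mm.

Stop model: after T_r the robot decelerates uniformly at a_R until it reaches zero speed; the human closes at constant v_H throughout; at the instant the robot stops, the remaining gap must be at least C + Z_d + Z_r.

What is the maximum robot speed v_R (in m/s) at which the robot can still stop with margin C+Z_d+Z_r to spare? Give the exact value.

at the boundary: (1/2)·v² + (11/5)·v + (-477/200) = 0
  disc = (11/5)² − 4·(1/2)·(-477/200) = 961/100 ; √disc = 31/10
  v_R = (−(11/5) + 31/10) / (2·(1/2)) = 9/10 m/s
check:
braking lasts T_s = (9/10)/1 = 0.9000 s
reaction-phase robot travel = 0.9000·0.2000 = 0.1800 m
braking distance = 0.9000²/(2·1.0000) = 0.4050 m
person approaches 2.0000·(0.2000+0.9000) = 2.2000 m
margins: 0.0600+0.0250+0.0100 = 0.0950 m
sum ≈ 0.1800+0.4050+2.2000+0.0950 ≈ 2.8800 m = S ✓

v_R_max = 9/10 m/s = 0.9000 m/s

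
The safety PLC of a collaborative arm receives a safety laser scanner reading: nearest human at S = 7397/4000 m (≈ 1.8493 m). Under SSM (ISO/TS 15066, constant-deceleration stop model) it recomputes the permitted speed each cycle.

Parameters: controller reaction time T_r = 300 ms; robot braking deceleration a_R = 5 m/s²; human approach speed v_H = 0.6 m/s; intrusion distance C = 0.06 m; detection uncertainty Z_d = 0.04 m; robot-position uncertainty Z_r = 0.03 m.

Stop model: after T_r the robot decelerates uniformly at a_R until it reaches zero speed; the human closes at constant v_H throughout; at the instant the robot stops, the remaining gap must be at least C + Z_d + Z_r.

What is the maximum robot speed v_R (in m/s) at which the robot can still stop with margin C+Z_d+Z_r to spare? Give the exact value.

collect terms ⇒ (1/10)·v_R² + (21/50)·v_R + (-6157/4000) = 0
  disc = (21/50)² − 4·(1/10)·(-6157/4000) = 7921/10000 ; √disc = 89/100
  v_R = (−(21/50) + 89/100) / (2·(1/10)) = 47/20 m/s
check:
stop time T_s = (47/20)/5 = 0.4700 s
reaction-phase robot travel = 2.3500·0.3000 = 0.7050 m
robot under decel: 2.3500²/(2·5.0000) = 0.5523 m
human closes 0.6000·0.7700 = 0.4620 m
margins: 0.0600+0.0400+0.0300 = 0.1300 m
sum ≈ 0.7050+0.5523+0.4620+0.1300 ≈ 1.8493 m = S ✓

v_R_max = 47/20 m/s = 2.3500 m/s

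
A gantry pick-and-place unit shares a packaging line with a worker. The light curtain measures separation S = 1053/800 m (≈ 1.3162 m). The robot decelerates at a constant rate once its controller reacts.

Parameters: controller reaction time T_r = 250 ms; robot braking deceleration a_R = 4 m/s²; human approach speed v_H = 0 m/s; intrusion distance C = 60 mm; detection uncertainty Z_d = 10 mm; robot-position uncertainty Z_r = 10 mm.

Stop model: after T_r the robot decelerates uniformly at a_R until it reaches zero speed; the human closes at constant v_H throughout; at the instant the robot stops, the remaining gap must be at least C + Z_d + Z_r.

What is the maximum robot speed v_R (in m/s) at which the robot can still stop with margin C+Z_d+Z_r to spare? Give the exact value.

at the boundary: (1/8)·v² + (1/4)·v + (-989/800) = 0
  disc = (1/4)² − 4·(1/8)·(-989/800) = 1089/1600 ; √disc = 33/40
  v_R = (−(1/4) + 33/40) / (2·(1/8)) = 23/10 m/s
check:
T_s = v_R/a_R = (23/10)/4 = 0.5750 s
robot covers v_R·T_r = 2.3000·0.2500 = 0.5750 m before braking
braking distance = 2.3000²/(2·4.0000) = 0.6613 m
person approaches 0.0000·(0.2500+0.5750) = 0.0000 m
C+Z_d+Z_r = 0.0600+0.0100+0.0100 = 0.0800 m
sum ≈ 0.5750+0.6613+0.0000+0.0800 ≈ 1.3162 m = S ✓

v_R_max = 23/10 m/s = 2.3000 m/s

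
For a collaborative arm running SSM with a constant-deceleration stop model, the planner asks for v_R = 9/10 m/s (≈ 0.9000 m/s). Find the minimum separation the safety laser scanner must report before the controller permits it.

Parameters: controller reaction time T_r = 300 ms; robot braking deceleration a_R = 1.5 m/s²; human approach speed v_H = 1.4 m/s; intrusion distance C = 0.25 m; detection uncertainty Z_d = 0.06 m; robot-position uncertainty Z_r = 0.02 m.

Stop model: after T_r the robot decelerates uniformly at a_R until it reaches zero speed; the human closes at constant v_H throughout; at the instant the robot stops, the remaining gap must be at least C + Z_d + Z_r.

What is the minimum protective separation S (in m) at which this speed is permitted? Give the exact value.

S_min = 213/100 m = 2.1300 m

T_s = v_R/a_R = (9/10)/(3/2) = 0.6000 s
robot covers v_R·T_r = 0.9000·0.3000 = 0.2700 m before braking
braking distance = 0.9000²/(2·1.5000) = 0.2700 m
person approaches 1.4000·(0.3000+0.6000) = 1.2600 m
residual clearance needed = 0.2500+0.0600+0.0200 = 0.3300 m
S_min ≈ 0.2700+0.2700+1.2600+0.3300  ⇒  S_min = 213/100 m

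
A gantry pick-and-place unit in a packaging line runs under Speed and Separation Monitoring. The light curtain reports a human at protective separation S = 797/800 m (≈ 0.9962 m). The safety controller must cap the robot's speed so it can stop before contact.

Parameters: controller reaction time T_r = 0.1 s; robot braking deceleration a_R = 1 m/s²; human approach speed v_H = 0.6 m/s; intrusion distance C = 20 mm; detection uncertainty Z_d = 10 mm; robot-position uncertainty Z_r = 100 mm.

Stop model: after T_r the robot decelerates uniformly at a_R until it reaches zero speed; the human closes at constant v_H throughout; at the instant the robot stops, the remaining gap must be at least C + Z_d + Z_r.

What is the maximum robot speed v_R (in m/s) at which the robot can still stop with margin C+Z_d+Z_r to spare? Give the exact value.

collect terms ⇒ (1/2)·v_R² + (7/10)·v_R + (-129/160) = 0
  disc = (7/10)² − 4·(1/2)·(-129/160) = 841/400 ; √disc = 29/20
  v_R = (−(7/10) + 29/20) / (2·(1/2)) = 3/4 m/s
check:
T_s = v_R/a_R = (3/4)/1 = 0.7500 s
robot in T_r: 0.7500·0.1000 = 0.0750 m
braking distance = 0.7500²/(2·1.0000) = 0.2812 m
person approaches 0.6000·(0.1000+0.7500) = 0.5100 m
margins: 0.0200+0.0100+0.1000 = 0.1300 m
sum ≈ 0.0750+0.2812+0.5100+0.1300 ≈ 0.9962 m = S ✓

v_R_max = 3/4 m/s = 0.7500 m/s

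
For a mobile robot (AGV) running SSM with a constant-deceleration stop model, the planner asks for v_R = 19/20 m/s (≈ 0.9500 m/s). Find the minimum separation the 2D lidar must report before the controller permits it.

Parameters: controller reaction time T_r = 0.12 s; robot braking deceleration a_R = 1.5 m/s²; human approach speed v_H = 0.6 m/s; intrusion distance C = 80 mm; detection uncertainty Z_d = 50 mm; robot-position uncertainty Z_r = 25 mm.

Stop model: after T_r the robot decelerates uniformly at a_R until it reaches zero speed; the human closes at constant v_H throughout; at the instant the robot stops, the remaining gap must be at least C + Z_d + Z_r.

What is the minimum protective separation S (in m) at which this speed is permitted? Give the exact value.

stop time T_s = (19/20)/(3/2) = 0.6333 s
robot covers v_R·T_r = 0.9500·0.1200 = 0.1140 m before braking
braking distance = 0.9500²/(2·1.5000) = 0.3008 m
human closes 0.6000·0.7533 = 0.4520 m
residual clearance needed = 0.0800+0.0500+0.0250 = 0.1550 m
S_min ≈ 0.1140+0.3008+0.4520+0.1550  ⇒  S_min = 6131/6000 m

S_min = 6131/6000 m = 1.0218 m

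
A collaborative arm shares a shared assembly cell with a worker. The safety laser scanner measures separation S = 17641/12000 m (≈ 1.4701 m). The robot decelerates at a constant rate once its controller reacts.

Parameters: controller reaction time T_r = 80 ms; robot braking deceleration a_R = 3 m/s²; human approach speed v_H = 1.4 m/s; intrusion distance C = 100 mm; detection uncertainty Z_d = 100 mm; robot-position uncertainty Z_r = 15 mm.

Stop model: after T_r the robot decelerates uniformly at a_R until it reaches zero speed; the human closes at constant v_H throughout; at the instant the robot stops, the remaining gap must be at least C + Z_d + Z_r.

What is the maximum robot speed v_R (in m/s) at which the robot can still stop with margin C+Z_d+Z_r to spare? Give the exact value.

v_R_max = 29/20 m/s = 1.4500 m/s

quadratic (1/6)·v² + (41/75)·v + (-13717/12000) = 0
  disc = (41/75)² − 4·(1/6)·(-13717/12000) = 10609/10000 ; √disc = 103/100
  v_R = (−(41/75) + 103/100) / (2·(1/6)) = 29/20 m/s
check:
T_s = v_R/a_R = (29/20)/3 = 0.4833 s
robot in T_r: 1.4500·0.0800 = 0.1160 m
robot covers 1.4500·0.4833 − ½·3.0000·0.4833² = 0.3504 m while stopping
human over T_r+T_s: 1.4000·(0.0800+0.4833) = 0.7887 m
C+Z_d+Z_r = 0.1000+0.1000+0.0150 = 0.2150 m
sum ≈ 0.1160+0.3504+0.7887+0.2150 ≈ 1.4701 m = S ✓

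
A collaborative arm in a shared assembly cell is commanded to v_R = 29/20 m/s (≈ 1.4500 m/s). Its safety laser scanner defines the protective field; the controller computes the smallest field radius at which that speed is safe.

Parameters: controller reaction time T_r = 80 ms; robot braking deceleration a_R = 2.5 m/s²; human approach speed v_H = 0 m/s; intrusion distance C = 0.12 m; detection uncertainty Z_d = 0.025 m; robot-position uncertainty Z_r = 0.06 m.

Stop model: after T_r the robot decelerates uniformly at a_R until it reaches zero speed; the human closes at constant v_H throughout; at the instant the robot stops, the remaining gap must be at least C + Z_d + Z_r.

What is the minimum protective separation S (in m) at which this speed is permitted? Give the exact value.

braking lasts T_s = (29/20)/(5/2) = 0.5800 s
robot covers v_R·T_r = 1.4500·0.0800 = 0.1160 m before braking
braking distance = 1.4500²/(2·2.5000) = 0.4205 m
person approaches 0.0000·(0.0800+0.5800) = 0.0000 m
C+Z_d+Z_r = 0.1200+0.0250+0.0600 = 0.2050 m
S_min ≈ 0.1160+0.4205+0.0000+0.2050  ⇒  S_min = 1483/2000 m

S_min = 1483/2000 m = 0.7415 m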